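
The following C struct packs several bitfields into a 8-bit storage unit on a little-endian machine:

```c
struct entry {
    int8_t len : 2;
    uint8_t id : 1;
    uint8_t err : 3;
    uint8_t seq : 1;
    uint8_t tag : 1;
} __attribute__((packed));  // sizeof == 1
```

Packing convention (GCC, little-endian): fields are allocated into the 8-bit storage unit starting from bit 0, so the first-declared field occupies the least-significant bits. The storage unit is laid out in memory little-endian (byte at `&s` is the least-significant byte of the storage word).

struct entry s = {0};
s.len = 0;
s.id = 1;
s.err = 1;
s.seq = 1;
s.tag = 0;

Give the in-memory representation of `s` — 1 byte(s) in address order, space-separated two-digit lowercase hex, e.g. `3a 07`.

[0+:2] len=0 & 0x3 = 0x0; word=0x00
[2+:1] id=1 & 0x1 = 0x1; word=0x04
[3+:3] err=1 & 0x7 = 0x1; word=0x0c
[6+:1] seq=1 & 0x1 = 0x1; word=0x4c
[7+:1] tag=0 & 0x1 = 0x0; word=0x4c
word = 0x4c → little-endian bytes:
  [0]=0x4c

4c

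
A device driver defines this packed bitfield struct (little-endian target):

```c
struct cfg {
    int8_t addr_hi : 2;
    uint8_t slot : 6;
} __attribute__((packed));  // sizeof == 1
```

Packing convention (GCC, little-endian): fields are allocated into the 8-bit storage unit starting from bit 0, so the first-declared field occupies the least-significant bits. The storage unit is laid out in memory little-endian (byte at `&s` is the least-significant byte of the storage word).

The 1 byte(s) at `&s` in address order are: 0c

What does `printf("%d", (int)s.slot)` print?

[0]=0x0c (little-endian) → word 0x0c
addr_hi:2 @ bit 0 → (0x0c>>0)&0x3 = 0x0
slot:6 @ bit 2 → (0x0c>>2)&0x3f = 0x3  ←

3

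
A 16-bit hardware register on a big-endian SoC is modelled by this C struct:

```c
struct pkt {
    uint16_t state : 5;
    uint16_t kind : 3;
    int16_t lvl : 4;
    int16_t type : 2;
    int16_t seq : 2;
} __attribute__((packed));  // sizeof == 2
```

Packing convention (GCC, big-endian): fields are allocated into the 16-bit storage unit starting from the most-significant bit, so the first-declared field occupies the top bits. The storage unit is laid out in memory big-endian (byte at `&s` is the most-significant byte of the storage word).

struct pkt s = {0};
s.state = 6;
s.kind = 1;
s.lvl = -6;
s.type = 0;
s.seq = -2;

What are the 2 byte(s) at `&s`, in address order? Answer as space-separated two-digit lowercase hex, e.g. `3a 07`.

[11+:5] state=6 & 0x1f = 0x6; word=0x3000
[8+:3] kind=1 & 0x7 = 0x1; word=0x3100
[4+:4] lvl=-6 & 0xf = 0xa; word=0x31a0
[2+:2] type=0 & 0x3 = 0x0; word=0x31a0
[0+:2] seq=-2 & 0x3 = 0x2; word=0x31a2
word = 0x31a2 → big-endian bytes:
  [0]=0x31  [1]=0xa2

31 a2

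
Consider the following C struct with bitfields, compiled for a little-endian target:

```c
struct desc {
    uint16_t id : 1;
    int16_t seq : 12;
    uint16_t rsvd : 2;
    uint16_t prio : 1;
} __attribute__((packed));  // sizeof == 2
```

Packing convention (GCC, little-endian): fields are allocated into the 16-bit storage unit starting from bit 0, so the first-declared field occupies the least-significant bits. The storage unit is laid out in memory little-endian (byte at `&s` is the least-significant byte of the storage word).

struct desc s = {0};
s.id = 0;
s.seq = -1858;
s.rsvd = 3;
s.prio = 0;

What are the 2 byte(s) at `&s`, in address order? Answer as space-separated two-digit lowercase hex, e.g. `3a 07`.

7c 71

id:1 = 0 → 0x0 << 0 → word 0x0000
seq:12 = -1858 → 0x8be << 1 → word 0x117c
rsvd:2 = 3 → 0x3 << 13 → word 0x717c
prio:1 = 0 → 0x0 << 15 → word 0x717c
word = 0x717c → little-endian bytes:
  [0]=0x7c  [1]=0x71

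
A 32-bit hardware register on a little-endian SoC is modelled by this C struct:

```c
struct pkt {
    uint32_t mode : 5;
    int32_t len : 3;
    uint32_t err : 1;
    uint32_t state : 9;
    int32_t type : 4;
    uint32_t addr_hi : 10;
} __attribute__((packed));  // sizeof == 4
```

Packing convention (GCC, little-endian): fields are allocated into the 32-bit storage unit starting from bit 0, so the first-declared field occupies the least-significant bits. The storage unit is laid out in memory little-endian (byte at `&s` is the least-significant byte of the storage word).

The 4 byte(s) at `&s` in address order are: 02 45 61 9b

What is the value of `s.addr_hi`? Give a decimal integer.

[0]=0x02 [1]=0x45 [2]=0x61 [3]=0x9b (little-endian) → word 0x9b614502
mode:5 @ bit 0 → (0x9b614502>>0)&0x1f = 0x2
len:3 @ bit 5 → (0x9b614502>>5)&0x7 = 0x0
err:1 @ bit 8 → (0x9b614502>>8)&0x1 = 0x1
state:9 @ bit 9 → (0x9b614502>>9)&0x1ff = 0xa2
type:4 @ bit 18 → (0x9b614502>>18)&0xf = 0x8
addr_hi:10 @ bit 22 → (0x9b614502>>22)&0x3ff = 0x26d  ←

621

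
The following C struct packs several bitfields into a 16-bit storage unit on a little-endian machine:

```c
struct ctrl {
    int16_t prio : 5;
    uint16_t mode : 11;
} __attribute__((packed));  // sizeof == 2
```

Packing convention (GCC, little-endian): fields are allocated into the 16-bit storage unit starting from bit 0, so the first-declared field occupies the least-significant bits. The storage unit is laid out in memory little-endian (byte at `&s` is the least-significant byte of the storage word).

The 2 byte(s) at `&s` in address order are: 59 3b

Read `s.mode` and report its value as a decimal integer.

474

[0]=0x59 [1]=0x3b (little-endian) → word 0x3b59
prio:5 @ bit 0 → (0x3b59>>0)&0x1f = 0x19
mode:11 @ bit 5 → (0x3b59>>5)&0x7ff = 0x1da  ←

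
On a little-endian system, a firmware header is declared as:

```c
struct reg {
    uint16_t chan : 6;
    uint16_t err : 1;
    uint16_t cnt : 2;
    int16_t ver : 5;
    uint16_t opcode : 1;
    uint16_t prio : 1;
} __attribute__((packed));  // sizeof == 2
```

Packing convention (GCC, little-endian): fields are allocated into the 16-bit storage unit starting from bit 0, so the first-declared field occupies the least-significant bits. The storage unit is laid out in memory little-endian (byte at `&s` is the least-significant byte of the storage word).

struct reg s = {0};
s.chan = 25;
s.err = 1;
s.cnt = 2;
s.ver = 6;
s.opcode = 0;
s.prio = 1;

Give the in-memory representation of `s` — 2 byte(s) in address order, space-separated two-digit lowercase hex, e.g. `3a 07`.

chan:6 = 25 → 0x19 << 0 → word 0x0019
err:1 = 1 → 0x1 << 6 → word 0x0059
cnt:2 = 2 → 0x2 << 7 → word 0x0159
ver:5 = 6 → 0x6 << 9 → word 0x0d59
opcode:1 = 0 → 0x0 << 14 → word 0x0d59
prio:1 = 1 → 0x1 << 15 → word 0x8d59
word = 0x8d59 → little-endian bytes:
  [0]=0x59  [1]=0x8d

59 8d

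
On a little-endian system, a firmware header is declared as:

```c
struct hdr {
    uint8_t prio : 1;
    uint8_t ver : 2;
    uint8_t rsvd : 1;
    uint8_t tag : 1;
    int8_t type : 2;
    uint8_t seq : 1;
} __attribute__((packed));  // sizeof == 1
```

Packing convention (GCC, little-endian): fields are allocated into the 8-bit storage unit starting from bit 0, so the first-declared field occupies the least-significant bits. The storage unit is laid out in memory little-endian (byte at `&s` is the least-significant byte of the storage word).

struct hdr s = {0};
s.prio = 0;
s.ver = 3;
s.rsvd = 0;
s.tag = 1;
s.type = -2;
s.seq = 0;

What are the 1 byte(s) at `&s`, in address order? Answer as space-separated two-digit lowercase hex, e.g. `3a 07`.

[0+:1] prio=0 & 0x1 = 0x0; word=0x00
[1+:2] ver=3 & 0x3 = 0x3; word=0x06
[3+:1] rsvd=0 & 0x1 = 0x0; word=0x06
[4+:1] tag=1 & 0x1 = 0x1; word=0x16
[5+:2] type=-2 & 0x3 = 0x2; word=0x56
[7+:1] seq=0 & 0x1 = 0x0; word=0x56
word = 0x56 → little-endian bytes:
  [0]=0x56

56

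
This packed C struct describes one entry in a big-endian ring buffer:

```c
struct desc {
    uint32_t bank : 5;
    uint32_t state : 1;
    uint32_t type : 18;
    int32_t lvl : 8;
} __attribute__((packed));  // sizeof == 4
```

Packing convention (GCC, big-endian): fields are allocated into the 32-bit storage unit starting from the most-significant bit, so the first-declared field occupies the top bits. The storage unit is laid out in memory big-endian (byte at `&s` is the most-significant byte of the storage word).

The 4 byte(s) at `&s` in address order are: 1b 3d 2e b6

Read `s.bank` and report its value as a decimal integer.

[0]=0x1b [1]=0x3d [2]=0x2e [3]=0xb6 (big-endian) → word 0x1b3d2eb6
bank:5 @ bit 27 → (0x1b3d2eb6>>27)&0x1f = 0x3  ←
state:1 @ bit 26 → (0x1b3d2eb6>>26)&0x1 = 0x0
type:18 @ bit 8 → (0x1b3d2eb6>>8)&0x3ffff = 0x33d2e
lvl:8 @ bit 0 → (0x1b3d2eb6>>0)&0xff = 0xb6

3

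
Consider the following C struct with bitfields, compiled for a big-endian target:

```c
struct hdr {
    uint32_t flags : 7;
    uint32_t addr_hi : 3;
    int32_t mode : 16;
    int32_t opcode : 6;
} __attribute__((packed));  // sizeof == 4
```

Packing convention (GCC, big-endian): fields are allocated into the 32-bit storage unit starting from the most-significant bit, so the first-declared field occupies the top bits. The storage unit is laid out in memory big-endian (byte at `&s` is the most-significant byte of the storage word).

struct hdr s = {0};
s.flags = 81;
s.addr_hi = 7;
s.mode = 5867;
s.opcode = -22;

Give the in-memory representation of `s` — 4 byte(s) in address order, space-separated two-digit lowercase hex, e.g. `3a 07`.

flags:7 = 81 → 0x51 << 25 → word 0xa2000000
addr_hi:3 = 7 → 0x7 << 22 → word 0xa3c00000
mode:16 = 5867 → 0x16eb << 6 → word 0xa3c5bac0
opcode:6 = -22 → 0x2a << 0 → word 0xa3c5baea
word = 0xa3c5baea → big-endian bytes:
  [0]=0xa3  [1]=0xc5  [2]=0xba  [3]=0xea

a3 c5 ba ea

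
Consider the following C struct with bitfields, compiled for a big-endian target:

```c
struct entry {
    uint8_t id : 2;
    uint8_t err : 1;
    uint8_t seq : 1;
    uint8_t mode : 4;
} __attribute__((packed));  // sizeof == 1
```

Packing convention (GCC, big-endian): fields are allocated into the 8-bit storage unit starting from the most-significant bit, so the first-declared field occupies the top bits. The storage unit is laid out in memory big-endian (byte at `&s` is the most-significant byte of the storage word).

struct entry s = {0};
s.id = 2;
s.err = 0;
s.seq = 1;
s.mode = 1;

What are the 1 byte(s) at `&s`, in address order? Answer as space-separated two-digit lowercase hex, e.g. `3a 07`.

91

id:2 = 2 → 0x2 << 6 → word 0x80
err:1 = 0 → 0x0 << 5 → word 0x80
seq:1 = 1 → 0x1 << 4 → word 0x90
mode:4 = 1 → 0x1 << 0 → word 0x91
word = 0x91 → big-endian bytes:
  [0]=0x91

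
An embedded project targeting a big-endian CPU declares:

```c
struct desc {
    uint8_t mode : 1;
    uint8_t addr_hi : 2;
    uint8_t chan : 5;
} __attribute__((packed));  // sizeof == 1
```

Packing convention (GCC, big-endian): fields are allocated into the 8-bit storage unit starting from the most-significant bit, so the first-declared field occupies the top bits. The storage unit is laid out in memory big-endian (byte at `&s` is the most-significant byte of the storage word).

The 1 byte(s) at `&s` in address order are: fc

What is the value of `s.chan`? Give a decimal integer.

28

[0]=0xfc (big-endian) → word 0xfc
mode [7+:1] = (word>>7) & 0x1 = 1
addr_hi [5+:2] = (word>>5) & 0x3 = 3
chan [0+:5] = (word>>0) & 0x1f = 28  ←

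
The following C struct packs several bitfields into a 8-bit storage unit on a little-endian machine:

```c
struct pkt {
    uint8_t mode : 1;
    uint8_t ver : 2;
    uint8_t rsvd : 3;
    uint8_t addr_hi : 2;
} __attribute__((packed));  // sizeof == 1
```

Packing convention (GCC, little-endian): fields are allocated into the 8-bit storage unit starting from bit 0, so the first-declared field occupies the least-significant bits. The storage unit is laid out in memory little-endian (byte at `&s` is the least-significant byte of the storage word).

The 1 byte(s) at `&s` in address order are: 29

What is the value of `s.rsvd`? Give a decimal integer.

[0]=0x29 (little-endian) → word 0x29
mode [0+:1] = (word>>0) & 0x1 = 1
ver [1+:2] = (word>>1) & 0x3 = 0
rsvd [3+:3] = (word>>3) & 0x7 = 5  ←
addr_hi [6+:2] = (word>>6) & 0x3 = 0

5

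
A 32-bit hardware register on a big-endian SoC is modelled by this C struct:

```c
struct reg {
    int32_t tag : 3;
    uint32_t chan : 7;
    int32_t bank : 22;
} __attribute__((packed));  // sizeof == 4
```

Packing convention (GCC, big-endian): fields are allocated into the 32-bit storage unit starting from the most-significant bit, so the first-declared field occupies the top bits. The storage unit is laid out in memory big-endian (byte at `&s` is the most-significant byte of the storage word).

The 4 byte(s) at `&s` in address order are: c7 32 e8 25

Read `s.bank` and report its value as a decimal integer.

[0]=0xc7 [1]=0x32 [2]=0xe8 [3]=0x25 (big-endian) → word 0xc732e825
tag [29+:3] = (word>>29) & 0x7 = 6
chan [22+:7] = (word>>22) & 0x7f = 28
bank [0+:22] = (word>>0) & 0x3fffff = 3336229  ←
bank signed 22b, MSB=1: 3336229 - 4194304 = -858075

-858075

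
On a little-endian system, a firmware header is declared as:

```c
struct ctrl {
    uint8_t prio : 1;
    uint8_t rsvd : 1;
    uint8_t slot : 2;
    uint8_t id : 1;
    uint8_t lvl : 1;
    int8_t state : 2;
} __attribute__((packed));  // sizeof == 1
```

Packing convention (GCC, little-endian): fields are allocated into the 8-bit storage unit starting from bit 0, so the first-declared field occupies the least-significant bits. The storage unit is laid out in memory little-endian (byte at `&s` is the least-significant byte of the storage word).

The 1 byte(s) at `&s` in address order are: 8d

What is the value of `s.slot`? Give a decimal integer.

3

[0]=0x8d (little-endian) → word 0x8d
prio [0+:1] = (word>>0) & 0x1 = 1
rsvd [1+:1] = (word>>1) & 0x1 = 0
slot [2+:2] = (word>>2) & 0x3 = 3  ←
id [4+:1] = (word>>4) & 0x1 = 0
lvl [5+:1] = (word>>5) & 0x1 = 0
state [6+:2] = (word>>6) & 0x3 = 2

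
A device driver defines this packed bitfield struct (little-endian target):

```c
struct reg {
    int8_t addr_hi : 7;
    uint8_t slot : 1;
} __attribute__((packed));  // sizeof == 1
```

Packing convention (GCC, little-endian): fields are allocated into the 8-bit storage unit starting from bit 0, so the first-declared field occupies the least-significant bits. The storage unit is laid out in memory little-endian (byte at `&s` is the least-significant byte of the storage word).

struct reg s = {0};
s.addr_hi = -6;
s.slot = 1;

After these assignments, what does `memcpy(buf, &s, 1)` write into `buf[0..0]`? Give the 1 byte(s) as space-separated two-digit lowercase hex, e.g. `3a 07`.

fa

addr_hi:7 = -6 → 0x7a << 0 → word 0x7a
slot:1 = 1 → 0x1 << 7 → word 0xfa
word = 0xfa → little-endian bytes:
  [0]=0xfa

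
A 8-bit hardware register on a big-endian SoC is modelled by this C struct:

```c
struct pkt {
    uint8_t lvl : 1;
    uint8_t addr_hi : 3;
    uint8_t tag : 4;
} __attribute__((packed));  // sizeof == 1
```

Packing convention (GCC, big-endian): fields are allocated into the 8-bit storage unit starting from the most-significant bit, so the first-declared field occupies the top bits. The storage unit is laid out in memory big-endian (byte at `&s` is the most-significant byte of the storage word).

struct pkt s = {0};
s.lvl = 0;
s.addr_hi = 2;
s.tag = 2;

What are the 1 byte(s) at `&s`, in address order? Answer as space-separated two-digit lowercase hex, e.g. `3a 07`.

22

[7+:1] lvl=0 & 0x1 = 0x0; word=0x00
[4+:3] addr_hi=2 & 0x7 = 0x2; word=0x20
[0+:4] tag=2 & 0xf = 0x2; word=0x22
word = 0x22 → big-endian bytes:
  [0]=0x22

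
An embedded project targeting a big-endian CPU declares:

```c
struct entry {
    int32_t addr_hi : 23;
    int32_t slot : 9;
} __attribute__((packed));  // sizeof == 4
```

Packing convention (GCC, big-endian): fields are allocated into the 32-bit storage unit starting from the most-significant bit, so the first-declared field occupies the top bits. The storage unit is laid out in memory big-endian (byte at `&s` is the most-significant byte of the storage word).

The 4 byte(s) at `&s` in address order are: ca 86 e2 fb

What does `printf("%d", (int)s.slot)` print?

251

[0]=0xca [1]=0x86 [2]=0xe2 [3]=0xfb (big-endian) → word 0xca86e2fb
addr_hi:23 @ bit 9 → (0xca86e2fb>>9)&0x7fffff = 0x654371
slot:9 @ bit 0 → (0xca86e2fb>>0)&0x1ff = 0xfb  ←
slot signed 9b, MSB=0: value = 251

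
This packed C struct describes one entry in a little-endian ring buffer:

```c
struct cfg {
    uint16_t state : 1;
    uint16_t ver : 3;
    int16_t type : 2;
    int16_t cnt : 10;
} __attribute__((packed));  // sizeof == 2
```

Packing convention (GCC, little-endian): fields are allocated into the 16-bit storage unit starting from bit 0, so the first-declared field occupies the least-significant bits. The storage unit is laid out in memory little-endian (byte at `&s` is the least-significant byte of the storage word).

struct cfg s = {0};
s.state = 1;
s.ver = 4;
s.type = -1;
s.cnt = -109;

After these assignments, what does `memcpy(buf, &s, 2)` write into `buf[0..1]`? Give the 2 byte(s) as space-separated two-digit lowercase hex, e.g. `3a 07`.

f9 e4

state (1b) val=1 bits=0x1 at bit 0: 0x0001
ver (3b) val=4 bits=0x4 at bit 1: 0x0009
type (2b) val=-1 bits=0x3 at bit 4: 0x0039
cnt (10b) val=-109 bits=0x393 at bit 6: 0xe4f9
word = 0xe4f9 → little-endian bytes:
  [0]=0xf9  [1]=0xe4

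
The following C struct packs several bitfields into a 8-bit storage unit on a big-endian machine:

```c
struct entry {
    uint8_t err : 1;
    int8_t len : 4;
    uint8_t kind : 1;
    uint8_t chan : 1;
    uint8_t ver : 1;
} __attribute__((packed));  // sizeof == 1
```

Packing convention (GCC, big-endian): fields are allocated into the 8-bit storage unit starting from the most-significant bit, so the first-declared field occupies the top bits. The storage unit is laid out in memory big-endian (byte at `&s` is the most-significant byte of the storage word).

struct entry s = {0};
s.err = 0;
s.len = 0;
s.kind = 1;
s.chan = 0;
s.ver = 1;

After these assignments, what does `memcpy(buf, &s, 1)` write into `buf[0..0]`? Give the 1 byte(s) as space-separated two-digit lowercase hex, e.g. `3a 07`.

05

err (1b) val=0 bits=0x0 at bit 7: 0x00
len (4b) val=0 bits=0x0 at bit 3: 0x00
kind (1b) val=1 bits=0x1 at bit 2: 0x04
chan (1b) val=0 bits=0x0 at bit 1: 0x04
ver (1b) val=1 bits=0x1 at bit 0: 0x05
word = 0x05 → big-endian bytes:
  [0]=0x05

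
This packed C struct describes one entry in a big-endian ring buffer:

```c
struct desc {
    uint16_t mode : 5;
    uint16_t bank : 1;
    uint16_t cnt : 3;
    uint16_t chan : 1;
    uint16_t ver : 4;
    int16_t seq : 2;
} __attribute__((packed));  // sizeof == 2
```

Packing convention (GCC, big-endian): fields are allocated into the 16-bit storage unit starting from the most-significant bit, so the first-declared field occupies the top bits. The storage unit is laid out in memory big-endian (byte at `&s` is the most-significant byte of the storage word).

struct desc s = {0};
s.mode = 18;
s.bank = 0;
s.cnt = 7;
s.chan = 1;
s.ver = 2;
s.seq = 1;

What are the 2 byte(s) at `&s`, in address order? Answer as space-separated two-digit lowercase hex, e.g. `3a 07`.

93 c9

mode (5b) val=18 bits=0x12 at bit 11: 0x9000
bank (1b) val=0 bits=0x0 at bit 10: 0x9000
cnt (3b) val=7 bits=0x7 at bit 7: 0x9380
chan (1b) val=1 bits=0x1 at bit 6: 0x93c0
ver (4b) val=2 bits=0x2 at bit 2: 0x93c8
seq (2b) val=1 bits=0x1 at bit 0: 0x93c9
word = 0x93c9 → big-endian bytes:
  [0]=0x93  [1]=0xc9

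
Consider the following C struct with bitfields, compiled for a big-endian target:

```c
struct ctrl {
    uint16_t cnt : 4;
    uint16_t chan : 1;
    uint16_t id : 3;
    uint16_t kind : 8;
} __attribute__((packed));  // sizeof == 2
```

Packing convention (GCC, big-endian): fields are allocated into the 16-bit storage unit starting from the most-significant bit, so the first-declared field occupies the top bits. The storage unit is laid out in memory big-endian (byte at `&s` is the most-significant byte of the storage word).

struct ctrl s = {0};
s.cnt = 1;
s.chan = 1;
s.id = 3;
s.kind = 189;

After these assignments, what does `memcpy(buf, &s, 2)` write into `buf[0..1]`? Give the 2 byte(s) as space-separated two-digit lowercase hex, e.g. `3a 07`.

1b bd

[12+:4] cnt=1 & 0xf = 0x1; word=0x1000
[11+:1] chan=1 & 0x1 = 0x1; word=0x1800
[8+:3] id=3 & 0x7 = 0x3; word=0x1b00
[0+:8] kind=189 & 0xff = 0xbd; word=0x1bbd
word = 0x1bbd → big-endian bytes:
  [0]=0x1b  [1]=0xbd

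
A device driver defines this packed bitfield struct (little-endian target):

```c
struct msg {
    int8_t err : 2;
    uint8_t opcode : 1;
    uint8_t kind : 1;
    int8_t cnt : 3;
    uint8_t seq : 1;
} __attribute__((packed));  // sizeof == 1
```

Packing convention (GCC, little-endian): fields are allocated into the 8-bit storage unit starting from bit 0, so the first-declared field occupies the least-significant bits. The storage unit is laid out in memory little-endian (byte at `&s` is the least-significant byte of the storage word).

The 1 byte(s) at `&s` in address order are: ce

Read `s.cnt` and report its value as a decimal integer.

-4

[0]=0xce (little-endian) → word 0xce
err [0+:2] = (word>>0) & 0x3 = 2
opcode [2+:1] = (word>>2) & 0x1 = 1
kind [3+:1] = (word>>3) & 0x1 = 1
cnt [4+:3] = (word>>4) & 0x7 = 4  ←
seq [7+:1] = (word>>7) & 0x1 = 1
cnt signed 3b, MSB=1: 4 - 8 = -4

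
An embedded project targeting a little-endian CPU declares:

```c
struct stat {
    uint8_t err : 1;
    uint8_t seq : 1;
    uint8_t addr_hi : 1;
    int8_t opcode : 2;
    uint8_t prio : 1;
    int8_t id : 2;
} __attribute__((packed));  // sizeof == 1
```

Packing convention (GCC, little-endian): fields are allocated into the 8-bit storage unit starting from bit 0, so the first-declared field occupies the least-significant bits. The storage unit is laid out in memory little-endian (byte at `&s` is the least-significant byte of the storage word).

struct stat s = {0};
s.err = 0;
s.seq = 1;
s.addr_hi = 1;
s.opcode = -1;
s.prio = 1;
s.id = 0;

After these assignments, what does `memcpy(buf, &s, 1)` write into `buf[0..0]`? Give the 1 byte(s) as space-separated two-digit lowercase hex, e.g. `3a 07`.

err:1 = 0 → 0x0 << 0 → word 0x00
seq:1 = 1 → 0x1 << 1 → word 0x02
addr_hi:1 = 1 → 0x1 << 2 → word 0x06
opcode:2 = -1 → 0x3 << 3 → word 0x1e
prio:1 = 1 → 0x1 << 5 → word 0x3e
id:2 = 0 → 0x0 << 6 → word 0x3e
word = 0x3e → little-endian bytes:
  [0]=0x3e

3e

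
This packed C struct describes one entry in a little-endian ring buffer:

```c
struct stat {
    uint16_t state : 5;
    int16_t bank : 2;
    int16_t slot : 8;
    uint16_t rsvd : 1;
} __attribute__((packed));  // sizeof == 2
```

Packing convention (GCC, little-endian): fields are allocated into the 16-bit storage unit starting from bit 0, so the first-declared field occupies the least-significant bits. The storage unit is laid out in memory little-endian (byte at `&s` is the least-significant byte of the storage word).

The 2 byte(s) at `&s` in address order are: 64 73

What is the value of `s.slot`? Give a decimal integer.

[0]=0x64 [1]=0x73 (little-endian) → word 0x7364
state:5 @ bit 0 → (0x7364>>0)&0x1f = 0x4
bank:2 @ bit 5 → (0x7364>>5)&0x3 = 0x3
slot:8 @ bit 7 → (0x7364>>7)&0xff = 0xe6  ←
rsvd:1 @ bit 15 → (0x7364>>15)&0x1 = 0x0
slot signed 8b, MSB=1: 230 - 256 = -26

-26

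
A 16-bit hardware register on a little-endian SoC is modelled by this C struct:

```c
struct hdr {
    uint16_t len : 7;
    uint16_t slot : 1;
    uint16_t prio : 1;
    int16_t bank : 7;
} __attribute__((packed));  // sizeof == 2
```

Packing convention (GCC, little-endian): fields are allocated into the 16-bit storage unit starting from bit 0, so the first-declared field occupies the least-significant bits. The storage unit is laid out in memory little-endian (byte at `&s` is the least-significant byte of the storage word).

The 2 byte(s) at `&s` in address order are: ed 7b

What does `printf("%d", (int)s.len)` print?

[0]=0xed [1]=0x7b (little-endian) → word 0x7bed
len:7 @ bit 0 → (0x7bed>>0)&0x7f = 0x6d  ←
slot:1 @ bit 7 → (0x7bed>>7)&0x1 = 0x1
prio:1 @ bit 8 → (0x7bed>>8)&0x1 = 0x1
bank:7 @ bit 9 → (0x7bed>>9)&0x7f = 0x3d

109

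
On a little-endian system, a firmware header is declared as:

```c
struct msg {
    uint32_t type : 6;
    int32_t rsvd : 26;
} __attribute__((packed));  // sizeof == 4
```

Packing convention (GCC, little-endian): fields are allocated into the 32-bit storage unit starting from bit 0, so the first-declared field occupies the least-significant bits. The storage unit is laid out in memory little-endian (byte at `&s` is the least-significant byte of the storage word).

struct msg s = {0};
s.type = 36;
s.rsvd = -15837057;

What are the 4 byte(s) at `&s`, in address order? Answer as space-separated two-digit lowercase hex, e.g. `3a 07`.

type (6b) val=36 bits=0x24 at bit 0: 0x00000024
rsvd (26b) val=-15837057 bits=0x30e587f at bit 6: 0xc3961fe4
word = 0xc3961fe4 → little-endian bytes:
  [0]=0xe4  [1]=0x1f  [2]=0x96  [3]=0xc3

e4 1f 96 c3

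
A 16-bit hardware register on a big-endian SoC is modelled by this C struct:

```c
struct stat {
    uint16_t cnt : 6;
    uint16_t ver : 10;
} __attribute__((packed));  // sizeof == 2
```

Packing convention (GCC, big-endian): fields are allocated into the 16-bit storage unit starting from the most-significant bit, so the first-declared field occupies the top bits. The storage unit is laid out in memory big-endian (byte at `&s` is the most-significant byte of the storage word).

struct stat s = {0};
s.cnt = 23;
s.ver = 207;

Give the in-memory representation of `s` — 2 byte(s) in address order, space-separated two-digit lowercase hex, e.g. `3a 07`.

5c cf

cnt:6 = 23 → 0x17 << 10 → word 0x5c00
ver:10 = 207 → 0xcf << 0 → word 0x5ccf
word = 0x5ccf → big-endian bytes:
  [0]=0x5c  [1]=0xcf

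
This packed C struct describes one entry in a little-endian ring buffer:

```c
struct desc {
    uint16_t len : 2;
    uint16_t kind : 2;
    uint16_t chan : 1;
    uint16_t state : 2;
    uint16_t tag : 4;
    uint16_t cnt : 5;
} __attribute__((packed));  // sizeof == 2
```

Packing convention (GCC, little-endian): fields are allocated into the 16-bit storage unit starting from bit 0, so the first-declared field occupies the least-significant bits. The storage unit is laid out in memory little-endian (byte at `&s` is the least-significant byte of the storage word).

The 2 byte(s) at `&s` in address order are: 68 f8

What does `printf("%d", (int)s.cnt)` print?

[0]=0x68 [1]=0xf8 (little-endian) → word 0xf868
len:2 @ bit 0 → (0xf868>>0)&0x3 = 0x0
kind:2 @ bit 2 → (0xf868>>2)&0x3 = 0x2
chan:1 @ bit 4 → (0xf868>>4)&0x1 = 0x0
state:2 @ bit 5 → (0xf868>>5)&0x3 = 0x3
tag:4 @ bit 7 → (0xf868>>7)&0xf = 0x0
cnt:5 @ bit 11 → (0xf868>>11)&0x1f = 0x1f  ←

31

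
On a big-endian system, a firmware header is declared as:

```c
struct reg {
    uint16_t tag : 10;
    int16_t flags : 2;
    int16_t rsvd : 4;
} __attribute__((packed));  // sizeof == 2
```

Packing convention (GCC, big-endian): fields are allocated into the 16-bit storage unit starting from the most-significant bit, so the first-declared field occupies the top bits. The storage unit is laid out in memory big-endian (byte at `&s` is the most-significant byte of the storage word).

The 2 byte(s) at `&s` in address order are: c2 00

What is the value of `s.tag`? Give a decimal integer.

[0]=0xc2 [1]=0x00 (big-endian) → word 0xc200
tag:10 @ bit 6 → (0xc200>>6)&0x3ff = 0x308  ←
flags:2 @ bit 4 → (0xc200>>4)&0x3 = 0x0
rsvd:4 @ bit 0 → (0xc200>>0)&0xf = 0x0

776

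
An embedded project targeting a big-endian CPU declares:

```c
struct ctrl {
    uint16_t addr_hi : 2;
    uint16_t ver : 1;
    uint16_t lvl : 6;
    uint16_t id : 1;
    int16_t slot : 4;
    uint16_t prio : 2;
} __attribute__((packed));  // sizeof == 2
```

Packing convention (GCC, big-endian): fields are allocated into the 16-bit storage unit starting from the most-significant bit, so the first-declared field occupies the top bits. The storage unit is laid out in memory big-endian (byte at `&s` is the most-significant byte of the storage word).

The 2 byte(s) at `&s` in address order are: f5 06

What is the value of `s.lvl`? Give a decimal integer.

42

[0]=0xf5 [1]=0x06 (big-endian) → word 0xf506
addr_hi:2 @ bit 14 → (0xf506>>14)&0x3 = 0x3
ver:1 @ bit 13 → (0xf506>>13)&0x1 = 0x1
lvl:6 @ bit 7 → (0xf506>>7)&0x3f = 0x2a  ←
id:1 @ bit 6 → (0xf506>>6)&0x1 = 0x0
slot:4 @ bit 2 → (0xf506>>2)&0xf = 0x1
prio:2 @ bit 0 → (0xf506>>0)&0x3 = 0x2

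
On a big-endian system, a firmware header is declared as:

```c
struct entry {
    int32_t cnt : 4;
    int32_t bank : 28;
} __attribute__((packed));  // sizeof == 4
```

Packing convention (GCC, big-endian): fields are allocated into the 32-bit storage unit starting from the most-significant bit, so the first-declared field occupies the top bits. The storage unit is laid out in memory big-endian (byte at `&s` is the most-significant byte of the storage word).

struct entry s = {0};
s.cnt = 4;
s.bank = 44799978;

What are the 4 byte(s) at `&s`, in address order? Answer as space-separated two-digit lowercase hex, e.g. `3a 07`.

42 ab 97 ea

cnt:4 = 4 → 0x4 << 28 → word 0x40000000
bank:28 = 44799978 → 0x2ab97ea << 0 → word 0x42ab97ea
word = 0x42ab97ea → big-endian bytes:
  [0]=0x42  [1]=0xab  [2]=0x97  [3]=0xea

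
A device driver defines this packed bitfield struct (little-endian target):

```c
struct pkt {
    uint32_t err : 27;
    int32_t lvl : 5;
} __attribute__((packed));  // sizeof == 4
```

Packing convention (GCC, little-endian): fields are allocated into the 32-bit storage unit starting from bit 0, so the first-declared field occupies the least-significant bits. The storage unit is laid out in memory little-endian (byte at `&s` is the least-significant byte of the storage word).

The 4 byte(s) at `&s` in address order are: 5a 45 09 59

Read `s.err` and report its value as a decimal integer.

17384794

[0]=0x5a [1]=0x45 [2]=0x09 [3]=0x59 (little-endian) → word 0x5909455a
err:27 @ bit 0 → (0x5909455a>>0)&0x7ffffff = 0x109455a  ←
lvl:5 @ bit 27 → (0x5909455a>>27)&0x1f = 0xb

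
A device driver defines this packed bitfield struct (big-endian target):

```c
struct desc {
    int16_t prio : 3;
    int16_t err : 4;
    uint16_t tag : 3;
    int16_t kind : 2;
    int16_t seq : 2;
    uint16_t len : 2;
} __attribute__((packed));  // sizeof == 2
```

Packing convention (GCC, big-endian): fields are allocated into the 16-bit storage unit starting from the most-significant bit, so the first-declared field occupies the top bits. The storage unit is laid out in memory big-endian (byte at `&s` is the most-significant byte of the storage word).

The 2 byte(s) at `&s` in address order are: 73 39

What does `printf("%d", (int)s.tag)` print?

4

[0]=0x73 [1]=0x39 (big-endian) → word 0x7339
prio [13+:3] = (word>>13) & 0x7 = 3
err [9+:4] = (word>>9) & 0xf = 9
tag [6+:3] = (word>>6) & 0x7 = 4  ←
kind [4+:2] = (word>>4) & 0x3 = 3
seq [2+:2] = (word>>2) & 0x3 = 2
len [0+:2] = (word>>0) & 0x3 = 1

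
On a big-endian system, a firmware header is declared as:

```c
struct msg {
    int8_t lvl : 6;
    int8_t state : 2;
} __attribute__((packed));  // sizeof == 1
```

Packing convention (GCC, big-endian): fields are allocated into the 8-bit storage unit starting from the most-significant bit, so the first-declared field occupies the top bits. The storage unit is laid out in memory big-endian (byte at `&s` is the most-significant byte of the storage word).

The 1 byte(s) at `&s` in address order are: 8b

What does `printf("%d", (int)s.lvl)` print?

[0]=0x8b (big-endian) → word 0x8b
lvl:6 @ bit 2 → (0x8b>>2)&0x3f = 0x22  ←
state:2 @ bit 0 → (0x8b>>0)&0x3 = 0x3
lvl signed 6b, MSB=1: 34 - 64 = -30

-30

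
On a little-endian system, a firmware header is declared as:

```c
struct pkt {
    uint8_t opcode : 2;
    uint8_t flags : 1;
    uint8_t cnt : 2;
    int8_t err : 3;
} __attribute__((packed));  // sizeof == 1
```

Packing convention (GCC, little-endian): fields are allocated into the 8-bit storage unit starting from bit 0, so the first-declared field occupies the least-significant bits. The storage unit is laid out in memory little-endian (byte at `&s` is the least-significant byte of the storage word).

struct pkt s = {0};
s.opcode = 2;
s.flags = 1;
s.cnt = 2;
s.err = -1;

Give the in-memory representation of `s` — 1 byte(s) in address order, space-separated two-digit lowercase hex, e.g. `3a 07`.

[0+:2] opcode=2 & 0x3 = 0x2; word=0x02
[2+:1] flags=1 & 0x1 = 0x1; word=0x06
[3+:2] cnt=2 & 0x3 = 0x2; word=0x16
[5+:3] err=-1 & 0x7 = 0x7; word=0xf6
word = 0xf6 → little-endian bytes:
  [0]=0xf6

f6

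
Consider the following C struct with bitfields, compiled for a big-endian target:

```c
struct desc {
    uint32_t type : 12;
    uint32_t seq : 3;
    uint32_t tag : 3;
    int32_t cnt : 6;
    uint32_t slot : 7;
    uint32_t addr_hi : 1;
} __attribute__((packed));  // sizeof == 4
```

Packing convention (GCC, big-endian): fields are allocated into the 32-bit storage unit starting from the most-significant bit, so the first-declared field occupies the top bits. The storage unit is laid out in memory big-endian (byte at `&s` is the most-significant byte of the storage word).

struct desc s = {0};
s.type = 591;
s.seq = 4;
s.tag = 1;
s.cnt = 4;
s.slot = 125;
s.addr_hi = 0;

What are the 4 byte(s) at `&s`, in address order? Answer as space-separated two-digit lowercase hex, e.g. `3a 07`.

24 f8 44 fa

[20+:12] type=591 & 0xfff = 0x24f; word=0x24f00000
[17+:3] seq=4 & 0x7 = 0x4; word=0x24f80000
[14+:3] tag=1 & 0x7 = 0x1; word=0x24f84000
[8+:6] cnt=4 & 0x3f = 0x4; word=0x24f84400
[1+:7] slot=125 & 0x7f = 0x7d; word=0x24f844fa
[0+:1] addr_hi=0 & 0x1 = 0x0; word=0x24f844fa
word = 0x24f844fa → big-endian bytes:
  [0]=0x24  [1]=0xf8  [2]=0x44  [3]=0xfa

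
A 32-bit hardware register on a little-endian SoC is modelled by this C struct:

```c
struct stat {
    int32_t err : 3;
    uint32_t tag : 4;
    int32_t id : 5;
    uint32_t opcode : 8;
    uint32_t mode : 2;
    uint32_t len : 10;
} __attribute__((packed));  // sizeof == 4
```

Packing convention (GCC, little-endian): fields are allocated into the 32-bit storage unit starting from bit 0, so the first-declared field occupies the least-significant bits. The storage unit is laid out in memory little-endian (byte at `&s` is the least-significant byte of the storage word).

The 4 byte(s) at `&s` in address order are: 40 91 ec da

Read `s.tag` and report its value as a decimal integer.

8

[0]=0x40 [1]=0x91 [2]=0xec [3]=0xda (little-endian) → word 0xdaec9140
err:3 @ bit 0 → (0xdaec9140>>0)&0x7 = 0x0
tag:4 @ bit 3 → (0xdaec9140>>3)&0xf = 0x8  ←
id:5 @ bit 7 → (0xdaec9140>>7)&0x1f = 0x2
opcode:8 @ bit 12 → (0xdaec9140>>12)&0xff = 0xc9
mode:2 @ bit 20 → (0xdaec9140>>20)&0x3 = 0x2
len:10 @ bit 22 → (0xdaec9140>>22)&0x3ff = 0x36b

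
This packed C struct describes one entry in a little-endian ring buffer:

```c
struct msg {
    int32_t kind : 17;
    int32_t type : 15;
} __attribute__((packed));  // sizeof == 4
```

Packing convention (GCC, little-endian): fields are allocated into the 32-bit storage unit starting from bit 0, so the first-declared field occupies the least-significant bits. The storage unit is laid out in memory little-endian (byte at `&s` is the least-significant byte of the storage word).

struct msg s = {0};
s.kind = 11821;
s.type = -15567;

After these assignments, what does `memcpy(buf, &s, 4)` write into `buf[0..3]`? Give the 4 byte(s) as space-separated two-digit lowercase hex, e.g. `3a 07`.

2d 2e 62 86

[0+:17] kind=11821 & 0x1ffff = 0x2e2d; word=0x00002e2d
[17+:15] type=-15567 & 0x7fff = 0x4331; word=0x86622e2d
word = 0x86622e2d → little-endian bytes:
  [0]=0x2d  [1]=0x2e  [2]=0x62  [3]=0x86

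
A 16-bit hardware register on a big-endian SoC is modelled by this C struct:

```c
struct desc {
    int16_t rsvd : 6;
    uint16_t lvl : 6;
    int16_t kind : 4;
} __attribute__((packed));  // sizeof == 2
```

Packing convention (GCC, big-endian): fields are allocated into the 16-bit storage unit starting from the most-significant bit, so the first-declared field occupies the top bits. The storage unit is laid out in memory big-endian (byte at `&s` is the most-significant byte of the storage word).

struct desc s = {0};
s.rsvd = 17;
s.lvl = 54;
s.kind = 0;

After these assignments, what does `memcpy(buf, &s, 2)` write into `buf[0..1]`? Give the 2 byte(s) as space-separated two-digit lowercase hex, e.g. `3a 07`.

47 60

rsvd (6b) val=17 bits=0x11 at bit 10: 0x4400
lvl (6b) val=54 bits=0x36 at bit 4: 0x4760
kind (4b) val=0 bits=0x0 at bit 0: 0x4760
word = 0x4760 → big-endian bytes:
  [0]=0x47  [1]=0x60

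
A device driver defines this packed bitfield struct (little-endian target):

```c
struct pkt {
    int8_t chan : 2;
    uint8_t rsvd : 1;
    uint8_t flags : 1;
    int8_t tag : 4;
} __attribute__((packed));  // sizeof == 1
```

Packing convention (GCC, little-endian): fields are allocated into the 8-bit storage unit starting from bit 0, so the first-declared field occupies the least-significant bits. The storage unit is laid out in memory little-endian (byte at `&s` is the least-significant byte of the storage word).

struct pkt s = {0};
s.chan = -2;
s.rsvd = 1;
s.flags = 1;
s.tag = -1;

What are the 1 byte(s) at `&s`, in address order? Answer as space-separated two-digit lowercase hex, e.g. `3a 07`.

chan (2b) val=-2 bits=0x2 at bit 0: 0x02
rsvd (1b) val=1 bits=0x1 at bit 2: 0x06
flags (1b) val=1 bits=0x1 at bit 3: 0x0e
tag (4b) val=-1 bits=0xf at bit 4: 0xfe
word = 0xfe → little-endian bytes:
  [0]=0xfe

fe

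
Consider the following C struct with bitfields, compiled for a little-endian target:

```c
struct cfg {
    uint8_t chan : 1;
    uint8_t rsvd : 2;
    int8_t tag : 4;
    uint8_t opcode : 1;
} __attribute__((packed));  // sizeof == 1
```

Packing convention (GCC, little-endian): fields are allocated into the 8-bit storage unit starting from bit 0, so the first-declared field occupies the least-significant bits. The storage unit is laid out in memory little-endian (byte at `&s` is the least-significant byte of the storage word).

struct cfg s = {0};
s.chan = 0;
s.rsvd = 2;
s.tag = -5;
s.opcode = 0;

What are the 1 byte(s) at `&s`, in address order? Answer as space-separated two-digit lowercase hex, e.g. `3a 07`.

5c

chan:1 = 0 → 0x0 << 0 → word 0x00
rsvd:2 = 2 → 0x2 << 1 → word 0x04
tag:4 = -5 → 0xb << 3 → word 0x5c
opcode:1 = 0 → 0x0 << 7 → word 0x5c
word = 0x5c → little-endian bytes:
  [0]=0x5c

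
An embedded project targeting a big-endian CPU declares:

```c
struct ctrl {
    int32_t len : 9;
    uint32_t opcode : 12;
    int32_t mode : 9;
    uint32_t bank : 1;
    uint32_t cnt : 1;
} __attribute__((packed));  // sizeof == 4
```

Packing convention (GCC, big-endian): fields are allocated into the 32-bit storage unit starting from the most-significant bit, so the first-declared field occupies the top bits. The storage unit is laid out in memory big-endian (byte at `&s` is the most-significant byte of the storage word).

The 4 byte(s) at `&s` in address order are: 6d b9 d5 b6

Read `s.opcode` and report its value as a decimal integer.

1850

[0]=0x6d [1]=0xb9 [2]=0xd5 [3]=0xb6 (big-endian) → word 0x6db9d5b6
len:9 @ bit 23 → (0x6db9d5b6>>23)&0x1ff = 0xdb
opcode:12 @ bit 11 → (0x6db9d5b6>>11)&0xfff = 0x73a  ←
mode:9 @ bit 2 → (0x6db9d5b6>>2)&0x1ff = 0x16d
bank:1 @ bit 1 → (0x6db9d5b6>>1)&0x1 = 0x1
cnt:1 @ bit 0 → (0x6db9d5b6>>0)&0x1 = 0x0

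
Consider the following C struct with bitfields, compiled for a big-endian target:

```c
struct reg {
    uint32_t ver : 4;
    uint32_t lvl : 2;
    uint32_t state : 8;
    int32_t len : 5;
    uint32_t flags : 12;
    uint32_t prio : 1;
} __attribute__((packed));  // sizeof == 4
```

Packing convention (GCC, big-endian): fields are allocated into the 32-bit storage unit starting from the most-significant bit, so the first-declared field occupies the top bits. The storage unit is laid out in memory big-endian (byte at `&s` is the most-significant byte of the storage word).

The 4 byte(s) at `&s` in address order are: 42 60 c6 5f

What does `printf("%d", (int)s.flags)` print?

815

[0]=0x42 [1]=0x60 [2]=0xc6 [3]=0x5f (big-endian) → word 0x4260c65f
ver [28+:4] = (word>>28) & 0xf = 4
lvl [26+:2] = (word>>26) & 0x3 = 0
state [18+:8] = (word>>18) & 0xff = 152
len [13+:5] = (word>>13) & 0x1f = 6
flags [1+:12] = (word>>1) & 0xfff = 815  ←
prio [0+:1] = (word>>0) & 0x1 = 1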